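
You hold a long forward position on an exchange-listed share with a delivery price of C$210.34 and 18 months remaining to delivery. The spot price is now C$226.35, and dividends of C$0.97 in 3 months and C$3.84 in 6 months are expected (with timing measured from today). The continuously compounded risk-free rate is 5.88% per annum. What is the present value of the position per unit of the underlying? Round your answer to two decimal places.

PV(remaining dividends) I = 0.97·e^(−0.0588·3/12) + 3.84·e^(−0.0588·6/12) = 4.6846
Current forward F = (S − I)·e^(rT) = (226.35 − 4.6846)·e^(0.0588·18/12) = 221.6654 × 1.092207 = 242.1045
Value (long) = (F − K)·e^(−rT) = (242.1045 − 210.34) × 0.915578 = 29.0829
Value = C$29.08

C$29.08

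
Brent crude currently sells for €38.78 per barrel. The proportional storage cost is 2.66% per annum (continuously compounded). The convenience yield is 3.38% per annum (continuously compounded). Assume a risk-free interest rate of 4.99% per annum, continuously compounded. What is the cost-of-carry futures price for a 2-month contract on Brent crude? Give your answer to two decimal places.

Net carry = r + u − y = 0.0499 + 0.0266 − 0.0338 = 0.0427
F = S·e^((r+u−y)T) = 38.78 · e^(0.0427 × 2/12) = 38.78 · e^0.007117
= 38.78 × 1.007142 = €39.06 per barrel

€39.06 per barrel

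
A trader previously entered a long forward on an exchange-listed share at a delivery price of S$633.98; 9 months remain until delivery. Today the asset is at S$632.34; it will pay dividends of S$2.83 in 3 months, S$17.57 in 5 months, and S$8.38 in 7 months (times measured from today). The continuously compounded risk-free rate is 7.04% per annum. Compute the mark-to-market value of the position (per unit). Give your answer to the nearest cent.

S$3.08

PV(remaining dividends) I = 2.83·e^(−0.0704·3/12) + 17.57·e^(−0.0704·5/12) + 8.38·e^(−0.0704·7/12) = 27.8856
Current forward F = (S − I)·e^(rT) = (632.34 − 27.8856)·e^(0.0704·9/12) = 604.4544 × 1.054219 = 637.2273
Value (long) = (F − K)·e^(−rT) = (637.2273 − 633.98) × 0.948570 = 3.0803
Value = S$3.08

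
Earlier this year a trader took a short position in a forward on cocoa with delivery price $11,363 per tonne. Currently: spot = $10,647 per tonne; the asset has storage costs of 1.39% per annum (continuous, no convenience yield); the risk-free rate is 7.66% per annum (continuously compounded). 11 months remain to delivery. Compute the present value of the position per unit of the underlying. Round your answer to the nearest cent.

Current fair forward for the remaining 11 months: F = S·e^((r + u)·T), (r + u) = 0.0766 + 0.0139 = 0.0905
F = 10647 · e^(0.0905 × 11/12) = 10647 × 1.08649654 = 11567.9287
Value of long forward = (F − K)·e^(−rT) = (11567.9287 − 11363) · e^(−0.0766·11/12)
= 204.9287 × 0.93219182 = 191.03
Short position value = −(long value) = -$191.03

-$191.03 per tonne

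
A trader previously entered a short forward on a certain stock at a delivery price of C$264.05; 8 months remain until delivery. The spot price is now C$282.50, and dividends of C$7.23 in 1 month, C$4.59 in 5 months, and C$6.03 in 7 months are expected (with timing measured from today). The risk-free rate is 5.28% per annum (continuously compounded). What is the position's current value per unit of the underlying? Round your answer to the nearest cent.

-C$10.05

PV(remaining dividends) I = 7.23·e^(−0.0528·1/12) + 4.59·e^(−0.0528·5/12) + 6.03·e^(−0.0528·7/12) = 17.5355
Current forward F = (S − I)·e^(rT) = (282.50 − 17.5355)·e^(0.0528·8/12) = 264.9645 × 1.035827 = 274.4574
Value (long) = (F − K)·e^(−rT) = (274.4574 − 264.05) × 0.965412 = 10.0474
Short position value = −(long value) = -C$10.05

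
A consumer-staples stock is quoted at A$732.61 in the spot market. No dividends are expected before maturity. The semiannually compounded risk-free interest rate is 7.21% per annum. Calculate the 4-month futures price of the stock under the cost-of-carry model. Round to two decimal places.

F = S · (1+r/2)^(2T)
= 732.61 × 1.023891
F = A$750.11

A$750.11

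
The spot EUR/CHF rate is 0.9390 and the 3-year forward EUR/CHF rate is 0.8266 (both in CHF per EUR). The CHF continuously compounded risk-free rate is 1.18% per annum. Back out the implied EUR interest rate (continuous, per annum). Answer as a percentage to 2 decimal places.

F = S·e^((r_CHF − r_EUR)T) ⇒ r_EUR = r_CHF − ln(F/S)/T
ln(0.8266/0.9390) = -0.127495; /(3) = -0.042498
r_EUR = 0.0118 + 0.042498 = 0.054298
r_EUR = 5.43%

5.43%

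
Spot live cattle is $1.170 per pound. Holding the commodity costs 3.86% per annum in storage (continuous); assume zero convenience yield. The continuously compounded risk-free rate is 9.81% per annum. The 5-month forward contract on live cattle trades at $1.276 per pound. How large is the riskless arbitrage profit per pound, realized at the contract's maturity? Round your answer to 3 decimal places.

Fair forward: F* = S·e^(carry·T), with carry = (r + u) = 0.0981 + 0.0386 = 0.1367
F* = 1.170 · e^(0.1367 × 5/12) = 1.170 · e^0.056958 = 1.170 × 1.058611 = $1.2386
Market $1.276 > fair $1.2386: forward overpriced → cash-and-carry (buy spot, short the forward).
At maturity, profit = |F_mkt − F*| = |1.276 − 1.2386| = $0.037 per pound

$0.037 per pound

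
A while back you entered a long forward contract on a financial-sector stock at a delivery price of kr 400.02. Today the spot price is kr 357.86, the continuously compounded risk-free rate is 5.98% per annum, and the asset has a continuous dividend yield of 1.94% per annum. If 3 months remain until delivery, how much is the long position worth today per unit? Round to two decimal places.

Current fair forward for the remaining 3 months: F = S·e^((r − q)·T), (r − q) = 0.0598 − 0.0194 = 0.0404
F = 357.86 · e^(0.0404 × 3/12) = 357.86 × 1.010151 = 361.4926
Value of long forward = (F − K)·e^(−rT) = (361.4926 − 400.02) · e^(−0.0598·3/12)
= -38.5274 × 0.985161 = -37.96

-kr 37.96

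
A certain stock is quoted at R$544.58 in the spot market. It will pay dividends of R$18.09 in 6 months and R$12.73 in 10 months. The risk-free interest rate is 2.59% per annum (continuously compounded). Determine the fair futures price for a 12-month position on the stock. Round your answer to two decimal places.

R$527.76

PV(dividends) I = 18.09·e^(−0.0259·6/12) + 12.73·e^(−0.0259·10/12)
I = 17.8572 + 12.4582 = 30.3154
F = (S − I)·e^(rT) = (544.58 − 30.3154) · e^(0.0259·12/12)
= 514.2646 · e^0.025900 = 514.2646 × 1.026238 = R$527.76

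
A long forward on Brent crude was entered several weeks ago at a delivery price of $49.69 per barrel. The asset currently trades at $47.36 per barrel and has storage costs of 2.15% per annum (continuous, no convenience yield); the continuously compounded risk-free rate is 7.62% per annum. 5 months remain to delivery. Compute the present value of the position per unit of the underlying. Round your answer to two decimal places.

Current fair forward for the remaining 5 months: F = S·e^((r + u)·T), (r + u) = 0.0762 + 0.0215 = 0.0977
F = 47.36 · e^(0.0977 × 5/12) = 47.36 × 1.041548 = 49.3277
Value of long forward = (F − K)·e^(−rT) = (49.3277 − 49.69) · e^(−0.0762·5/12)
= -0.3623 × 0.968749 = -0.35

-$0.35 per barrel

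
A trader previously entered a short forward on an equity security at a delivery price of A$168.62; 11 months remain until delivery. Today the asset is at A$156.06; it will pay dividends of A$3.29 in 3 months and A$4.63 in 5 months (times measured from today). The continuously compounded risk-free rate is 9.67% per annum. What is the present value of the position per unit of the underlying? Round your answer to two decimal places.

PV(remaining dividends) I = 3.29·e^(−0.0967·3/12) + 4.63·e^(−0.0967·5/12) = 7.6586
Current forward F = (S − I)·e^(rT) = (156.06 − 7.6586)·e^(0.0967·11/12) = 148.4014 × 1.092689 = 162.1566
Value (long) = (F − K)·e^(−rT) = (162.1566 − 168.62) × 0.915173 = -5.9151
Short position value = −(long value) = A$5.92

A$5.92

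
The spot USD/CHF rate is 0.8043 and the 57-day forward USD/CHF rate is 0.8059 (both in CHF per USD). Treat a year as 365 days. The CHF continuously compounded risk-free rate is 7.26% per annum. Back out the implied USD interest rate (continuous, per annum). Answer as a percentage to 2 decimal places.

F = S·e^((r_CHF − r_USD)T) ⇒ r_USD = r_CHF − ln(F/S)/T
ln(0.8059/0.8043) = 0.001987; /(57/365) = 0.012724
r_USD = 0.0726 − 0.012724 = 0.059876
r_USD = 5.99%

5.99%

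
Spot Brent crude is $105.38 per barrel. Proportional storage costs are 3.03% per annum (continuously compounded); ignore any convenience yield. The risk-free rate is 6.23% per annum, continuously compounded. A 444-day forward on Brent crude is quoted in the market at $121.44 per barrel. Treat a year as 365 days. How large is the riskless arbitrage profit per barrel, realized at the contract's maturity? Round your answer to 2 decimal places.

Fair forward: F* = S·e^(carry·T), with carry = (r + u) = 0.0623 + 0.0303 = 0.0926
F* = 105.38 · e^(0.0926 × 444/365) = 105.38 · e^0.112642 = 105.38 × 1.119231 = $117.9446
Market $121.44 > fair $117.9446: forward overpriced → cash-and-carry (buy spot, short the forward).
At maturity, profit = |F_mkt − F*| = |121.44 − 117.9446| = $3.50 per barrel

$3.50 per barrel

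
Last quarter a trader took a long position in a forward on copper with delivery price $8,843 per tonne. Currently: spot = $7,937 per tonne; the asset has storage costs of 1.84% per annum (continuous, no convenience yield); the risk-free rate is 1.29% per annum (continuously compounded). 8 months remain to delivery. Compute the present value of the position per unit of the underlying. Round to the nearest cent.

-$732.32 per tonne

Current fair forward for the remaining 8 months: F = S·e^((r + u)·T), (r + u) = 0.0129 + 0.0184 = 0.0313
F = 7937 · e^(0.0313 × 8/12) = 7937 × 1.02108590 = 8104.3588
Value of long forward = (F − K)·e^(−rT) = (8104.3588 − 8843) · e^(−0.0129·8/12)
= -738.6412 × 0.99143687 = -732.32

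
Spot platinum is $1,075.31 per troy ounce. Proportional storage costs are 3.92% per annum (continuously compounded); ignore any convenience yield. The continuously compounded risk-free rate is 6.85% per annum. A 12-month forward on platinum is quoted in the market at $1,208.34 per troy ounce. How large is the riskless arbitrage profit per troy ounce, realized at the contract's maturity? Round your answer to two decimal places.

$10.75 per troy ounce

Fair forward: F* = S·e^(carry·T), with carry = (r + u) = 0.0685 + 0.0392 = 0.1077
F* = 1075.31 · e^(0.1077 × 12/12) = 1075.31 · e^0.10770000 = 1075.31 × 1.11371358 = $1197.5873
Market $1208.34 > fair $1197.5873: forward overpriced → cash-and-carry (buy spot, short the forward).
At maturity, profit = |F_mkt − F*| = |1208.34 − 1197.5873| = $10.75 per troy ounce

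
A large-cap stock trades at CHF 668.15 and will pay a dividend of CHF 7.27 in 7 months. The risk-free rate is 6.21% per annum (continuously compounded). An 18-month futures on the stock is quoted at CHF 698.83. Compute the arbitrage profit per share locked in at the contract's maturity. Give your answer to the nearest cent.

PV(dividends) I = 7.27·e^(−0.0621·7/12) = 7.0114
Fair futures F* = (S − I)·e^(rT) = (668.15 − 7.0114)·e^0.093150 = 661.1386 × 1.097626 = 725.6829
Market CHF 698.83 < fair 725.6829: forward underpriced → reverse cash-and-carry (short the stock, invest proceeds at r, pay the dividends, go long the forward).
Profit at T = |F_mkt − F*| = |698.83 − 725.6829| = CHF 26.85 per share

CHF 26.85 per share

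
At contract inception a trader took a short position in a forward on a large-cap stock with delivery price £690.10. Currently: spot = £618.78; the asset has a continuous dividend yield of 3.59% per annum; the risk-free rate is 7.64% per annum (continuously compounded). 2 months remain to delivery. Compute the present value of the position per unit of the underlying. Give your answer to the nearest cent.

Current fair forward for the remaining 2 months: F = S·e^((r − q)·T), (r − q) = 0.0764 − 0.0359 = 0.0405
F = 618.78 · e^(0.0405 × 2/12) = 618.78 × 1.006773 = 622.9710
Value of long forward = (F − K)·e^(−rT) = (622.9710 − 690.10) · e^(−0.0764·2/12)
= -67.1290 × 0.987347 = -66.28
Short position value = −(long value) = £66.28

£66.28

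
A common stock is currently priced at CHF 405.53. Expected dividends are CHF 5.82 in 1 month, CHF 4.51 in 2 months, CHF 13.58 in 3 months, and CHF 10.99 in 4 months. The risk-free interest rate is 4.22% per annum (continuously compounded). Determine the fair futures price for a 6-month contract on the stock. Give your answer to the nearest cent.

CHF 378.89

PV(dividends) I = 5.82·e^(−0.0422·1/12) + 4.51·e^(−0.0422·2/12) + 13.58·e^(−0.0422·3/12) + 10.99·e^(−0.0422·4/12)
I = 5.7996 + 4.4784 + 13.4375 + 10.8365 = 34.5520
F = (S − I)·e^(rT) = (405.53 − 34.5520) · e^(0.0422·6/12)
= 370.9780 · e^0.021100 = 370.9780 × 1.021324 = CHF 378.89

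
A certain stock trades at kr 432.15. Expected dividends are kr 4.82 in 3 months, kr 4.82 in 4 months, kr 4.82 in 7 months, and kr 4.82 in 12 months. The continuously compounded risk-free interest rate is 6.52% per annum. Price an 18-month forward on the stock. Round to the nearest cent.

kr 456.02

PV(dividends) I = 4.82·e^(−0.0652·3/12) + 4.82·e^(−0.0652·4/12) + 4.82·e^(−0.0652·7/12) + 4.82·e^(−0.0652·12/12)
I = 4.7421 + 4.7164 + 4.6401 + 4.5158 = 18.6144
F = (S − I)·e^(rT) = (432.15 − 18.6144) · e^(0.0652·18/12)
= 413.5356 · e^0.097800 = 413.5356 × 1.102742 = kr 456.02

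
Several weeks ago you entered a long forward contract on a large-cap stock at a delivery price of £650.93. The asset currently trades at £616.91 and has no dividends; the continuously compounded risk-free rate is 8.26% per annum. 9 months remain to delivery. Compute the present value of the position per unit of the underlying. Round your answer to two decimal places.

Current fair forward for the remaining 9 months: F = S·e^(r·T), r = 0.0826
F = 616.91 · e^(0.0826 × 9/12) = 616.91 × 1.063909 = 656.3361
Value of long forward = (F − K)·e^(−rT) = (656.3361 − 650.93) · e^(−0.0826·9/12)
= 5.4061 × 0.939930 = 5.08

£5.08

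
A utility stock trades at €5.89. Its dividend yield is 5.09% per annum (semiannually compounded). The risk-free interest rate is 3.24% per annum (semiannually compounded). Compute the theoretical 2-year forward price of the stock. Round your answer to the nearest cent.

F = S · (1+r/2)^(2T) / (1+q/2)^(2T)
= 5.89 × 1.066392 / 1.105753 = 5.89 × 0.964403
F = €5.68

€5.68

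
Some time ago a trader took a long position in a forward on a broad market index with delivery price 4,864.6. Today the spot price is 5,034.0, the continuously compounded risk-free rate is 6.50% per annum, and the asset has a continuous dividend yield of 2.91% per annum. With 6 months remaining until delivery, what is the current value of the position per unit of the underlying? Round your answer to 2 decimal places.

Current fair forward for the remaining 6 months: F = S·e^((r − q)·T), (r − q) = 0.0650 − 0.0291 = 0.0359
F = 5034.0 · e^(0.0359 × 6/12) = 5034.0 × 1.01811207 = 5125.1762
Value of long forward = (F − K)·e^(−rT) = (5125.1762 − 4864.6) · e^(−0.0650·6/12)
= 260.5762 × 0.96802245 = 252.24

252.24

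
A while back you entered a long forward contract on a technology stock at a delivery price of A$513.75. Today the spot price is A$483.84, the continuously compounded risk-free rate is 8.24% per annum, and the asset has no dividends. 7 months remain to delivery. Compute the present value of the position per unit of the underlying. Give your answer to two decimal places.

Current fair forward for the remaining 7 months: F = S·e^(r·T), r = 0.0824
F = 483.84 · e^(0.0824 × 7/12) = 483.84 × 1.049241 = 507.6648
Value of long forward = (F − K)·e^(−rT) = (507.6648 − 513.75) · e^(−0.0824·7/12)
= -6.0852 × 0.953070 = -5.80

-A$5.80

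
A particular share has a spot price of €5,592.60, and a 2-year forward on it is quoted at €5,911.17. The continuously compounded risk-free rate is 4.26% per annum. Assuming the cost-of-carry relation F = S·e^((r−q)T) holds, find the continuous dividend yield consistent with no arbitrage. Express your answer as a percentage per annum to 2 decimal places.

1.49%

From F = S·e^((r−q)T): (r − q) = ln(F/S)/T
ln(5911.17/5592.60) = ln(1.056963) = 0.055400
(r − q) = 0.055400 / (2) = 0.027700
q = r − ln(F/S)/T = 0.0426 − 0.027700 = 0.014900
q = 1.49%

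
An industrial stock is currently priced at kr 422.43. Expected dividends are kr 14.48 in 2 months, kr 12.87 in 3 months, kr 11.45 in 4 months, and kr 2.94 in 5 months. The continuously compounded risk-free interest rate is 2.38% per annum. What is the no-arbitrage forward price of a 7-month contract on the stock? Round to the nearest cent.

PV(dividends) I = 14.48·e^(−0.0238·2/12) + 12.87·e^(−0.0238·3/12) + 11.45·e^(−0.0238·4/12) + 2.94·e^(−0.0238·5/12)
I = 14.4227 + 12.7937 + 11.3595 + 2.9110 = 41.4869
F = (S − I)·e^(rT) = (422.43 − 41.4869) · e^(0.0238·7/12)
= 380.9431 · e^0.013883 = 380.9431 × 1.013980 = kr 386.27

kr 386.27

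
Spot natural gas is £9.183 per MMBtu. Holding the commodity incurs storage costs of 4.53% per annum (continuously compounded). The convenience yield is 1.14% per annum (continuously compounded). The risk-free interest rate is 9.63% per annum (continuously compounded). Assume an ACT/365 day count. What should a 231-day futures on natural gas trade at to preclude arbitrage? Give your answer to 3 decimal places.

Net carry = r + u − y = 0.0963 + 0.0453 − 0.0114 = 0.1302
F = S·e^((r+u−y)T) = 9.183 · e^(0.1302 × 231/365) = 9.183 · e^0.082401
= 9.183 × 1.085891 = £9.972 per MMBtu

£9.972 per MMBtu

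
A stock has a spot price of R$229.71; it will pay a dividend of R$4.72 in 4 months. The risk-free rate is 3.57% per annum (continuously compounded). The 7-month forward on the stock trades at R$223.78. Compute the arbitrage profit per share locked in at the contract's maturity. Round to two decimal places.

PV(dividends) I = 4.72·e^(−0.0357·4/12) = 4.6642
Fair forward F* = (S − I)·e^(rT) = (229.71 − 4.6642)·e^0.020825 = 225.0458 × 1.021043 = 229.7814
Market R$223.78 < fair 229.7814: forward underpriced → reverse cash-and-carry (short the stock, invest proceeds at r, pay the dividends, go long the forward).
Profit at T = |F_mkt − F*| = |223.78 − 229.7814| = R$6.00 per share

R$6.00 per share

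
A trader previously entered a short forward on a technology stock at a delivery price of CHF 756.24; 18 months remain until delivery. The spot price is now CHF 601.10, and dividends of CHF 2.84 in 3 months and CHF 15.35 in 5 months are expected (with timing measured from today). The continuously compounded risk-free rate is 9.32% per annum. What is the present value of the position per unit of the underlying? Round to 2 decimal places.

PV(remaining dividends) I = 2.84·e^(−0.0932·3/12) + 15.35·e^(−0.0932·5/12) = 17.5399
Current forward F = (S − I)·e^(rT) = (601.10 − 17.5399)·e^(0.0932·18/12) = 583.5601 × 1.150044 = 671.1198
Value (long) = (F − K)·e^(−rT) = (671.1198 − 756.24) × 0.869532 = -74.0147
Short position value = −(long value) = CHF 74.01

CHF 74.01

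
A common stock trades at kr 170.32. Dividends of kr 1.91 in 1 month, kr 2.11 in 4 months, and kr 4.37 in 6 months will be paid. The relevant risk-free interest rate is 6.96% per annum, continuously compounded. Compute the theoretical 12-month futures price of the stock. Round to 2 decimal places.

PV(dividends) I = 1.91·e^(−0.0696·1/12) + 2.11·e^(−0.0696·4/12) + 4.37·e^(−0.0696·6/12)
I = 1.8990 + 2.0616 + 4.2205 = 8.1811
F = (S − I)·e^(rT) = (170.32 − 8.1811) · e^(0.0696·12/12)
= 162.1389 · e^0.069600 = 162.1389 × 1.072079 = kr 173.83

kr 173.83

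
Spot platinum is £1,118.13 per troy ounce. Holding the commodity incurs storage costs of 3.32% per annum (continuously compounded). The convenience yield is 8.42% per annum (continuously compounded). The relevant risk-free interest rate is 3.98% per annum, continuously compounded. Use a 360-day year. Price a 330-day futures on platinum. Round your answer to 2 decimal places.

Net carry = r + u − y = 0.0398 + 0.0332 − 0.0842 = -0.0112
F = S·e^((r+u−y)T) = 1118.13 · e^(-0.0112 × 330/360) = 1118.13 · e^-0.01026667
= 1118.13 × 0.98978585 = £1,106.71 per troy ounce

£1,106.71 per troy ounce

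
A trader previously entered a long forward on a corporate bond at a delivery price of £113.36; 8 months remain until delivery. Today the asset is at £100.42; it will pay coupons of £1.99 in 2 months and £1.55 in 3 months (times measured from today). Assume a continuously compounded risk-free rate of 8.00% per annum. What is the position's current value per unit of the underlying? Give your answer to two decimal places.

PV(remaining coupons) I = 1.99·e^(−0.0800·2/12) + 1.55·e^(−0.0800·3/12) = 3.4830
Current forward F = (S − I)·e^(rT) = (100.42 − 3.4830)·e^(0.0800·8/12) = 96.9370 × 1.054781 = 102.2473
Value (long) = (F − K)·e^(−rT) = (102.2473 − 113.36) × 0.948064 = -10.5356
Value = -£10.54

-£10.54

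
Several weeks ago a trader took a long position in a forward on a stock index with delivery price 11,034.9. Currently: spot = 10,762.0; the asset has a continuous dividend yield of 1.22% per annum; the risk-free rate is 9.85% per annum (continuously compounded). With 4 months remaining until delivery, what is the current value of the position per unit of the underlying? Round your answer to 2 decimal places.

Current fair forward for the remaining 4 months: F = S·e^((r − q)·T), (r − q) = 0.0985 − 0.0122 = 0.0863
F = 10762.0 · e^(0.0863 × 4/12) = 10762.0 × 1.02918442 = 11076.0827
Value of long forward = (F − K)·e^(−rT) = (11076.0827 − 11034.9) · e^(−0.0985·4/12)
= 41.1827 × 0.96769983 = 39.85

39.85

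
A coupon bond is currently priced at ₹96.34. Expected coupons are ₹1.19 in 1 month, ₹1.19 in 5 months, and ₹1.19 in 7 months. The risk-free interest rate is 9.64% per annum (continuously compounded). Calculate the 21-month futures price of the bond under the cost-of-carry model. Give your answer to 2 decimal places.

₹109.96

PV(coupons) I = 1.19·e^(−0.0964·1/12) + 1.19·e^(−0.0964·5/12) + 1.19·e^(−0.0964·7/12)
I = 1.1805 + 1.1431 + 1.1249 = 3.4485
F = (S − I)·e^(rT) = (96.34 − 3.4485) · e^(0.0964·21/12)
= 92.8915 · e^0.168700 = 92.8915 × 1.183765 = ₹109.96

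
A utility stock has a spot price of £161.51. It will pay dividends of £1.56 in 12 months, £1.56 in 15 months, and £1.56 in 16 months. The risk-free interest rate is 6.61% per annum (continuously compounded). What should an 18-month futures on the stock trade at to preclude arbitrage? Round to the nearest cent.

PV(dividends) I = 1.56·e^(−0.0661·12/12) + 1.56·e^(−0.0661·15/12) + 1.56·e^(−0.0661·16/12)
I = 1.4602 + 1.4363 + 1.4284 = 4.3249
F = (S − I)·e^(rT) = (161.51 − 4.3249) · e^(0.0661·18/12)
= 157.1851 · e^0.099150 = 157.1851 × 1.104232 = £173.57

£173.57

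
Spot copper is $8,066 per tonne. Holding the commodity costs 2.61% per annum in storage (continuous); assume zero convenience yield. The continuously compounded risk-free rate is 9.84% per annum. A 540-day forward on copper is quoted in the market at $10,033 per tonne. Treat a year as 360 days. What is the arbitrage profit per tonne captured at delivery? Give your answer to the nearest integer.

$311 per tonne

Fair forward: F* = S·e^(carry·T), with carry = (r + u) = 0.0984 + 0.0261 = 0.1245
F* = 8066 · e^(0.1245 × 540/360) = 8066 · e^0.186750 = 8066 × 1.205326 = $9722.1595
Market $10033 > fair $9722.1595: forward overpriced → cash-and-carry (buy spot, short the forward).
At maturity, profit = |F_mkt − F*| = |10033 − 9722.1595| = $311 per tonne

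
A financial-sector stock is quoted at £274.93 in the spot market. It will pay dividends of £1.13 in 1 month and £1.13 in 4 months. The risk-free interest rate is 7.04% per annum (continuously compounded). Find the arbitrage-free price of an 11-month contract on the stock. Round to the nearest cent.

PV(dividends) I = 1.13·e^(−0.0704·1/12) + 1.13·e^(−0.0704·4/12)
I = 1.1234 + 1.1038 = 2.2272
F = (S − I)·e^(rT) = (274.93 − 2.2272) · e^(0.0704·11/12)
= 272.7028 · e^0.064533 = 272.7028 × 1.066661 = £290.88

£290.88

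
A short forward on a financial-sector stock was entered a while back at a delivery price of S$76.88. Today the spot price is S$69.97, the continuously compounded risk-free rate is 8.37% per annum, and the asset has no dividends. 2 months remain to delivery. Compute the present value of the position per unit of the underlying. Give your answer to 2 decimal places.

Current fair forward for the remaining 2 months: F = S·e^(r·T), r = 0.0837
F = 69.97 · e^(0.0837 × 2/12) = 69.97 × 1.014048 = 70.9529
Value of long forward = (F − K)·e^(−rT) = (70.9529 − 76.88) · e^(−0.0837·2/12)
= -5.9271 × 0.986147 = -5.84
Short position value = −(long value) = S$5.84

S$5.84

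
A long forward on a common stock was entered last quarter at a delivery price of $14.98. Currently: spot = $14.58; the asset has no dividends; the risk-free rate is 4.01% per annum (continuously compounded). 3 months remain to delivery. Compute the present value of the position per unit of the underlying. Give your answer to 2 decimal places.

-$0.25

Current fair forward for the remaining 3 months: F = S·e^(r·T), r = 0.0401
F = 14.58 · e^(0.0401 × 3/12) = 14.58 × 1.010075 = 14.7269
Value of long forward = (F − K)·e^(−rT) = (14.7269 − 14.98) · e^(−0.0401·3/12)
= -0.2531 × 0.990025 = -0.25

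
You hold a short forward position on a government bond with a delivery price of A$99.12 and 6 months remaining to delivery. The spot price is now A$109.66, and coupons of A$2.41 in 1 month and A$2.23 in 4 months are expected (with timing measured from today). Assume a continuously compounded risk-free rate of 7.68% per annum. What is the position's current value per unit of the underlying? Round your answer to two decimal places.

-A$9.71

PV(remaining coupons) I = 2.41·e^(−0.0768·1/12) + 2.23·e^(−0.0768·4/12) = 4.5683
Current forward F = (S − I)·e^(rT) = (109.66 − 4.5683)·e^(0.0768·6/12) = 105.0917 × 1.039147 = 109.2057
Value (long) = (F − K)·e^(−rT) = (109.2057 − 99.12) × 0.962328 = 9.7058
Short position value = −(long value) = -A$9.71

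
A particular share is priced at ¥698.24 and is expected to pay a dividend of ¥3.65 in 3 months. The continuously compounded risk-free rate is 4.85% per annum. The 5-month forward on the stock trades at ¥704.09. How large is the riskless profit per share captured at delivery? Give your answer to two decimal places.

¥4.72 per share

PV(dividends) I = 3.65·e^(−0.0485·3/12) = 3.6060
Fair forward F* = (S − I)·e^(rT) = (698.24 − 3.6060)·e^0.020208 = 694.6340 × 1.020414 = 708.8143
Market ¥704.09 < fair 708.8143: forward underpriced → reverse cash-and-carry (short the stock, invest proceeds at r, pay the dividends, go long the forward).
Profit at T = |F_mkt − F*| = |704.09 − 708.8143| = ¥4.72 per share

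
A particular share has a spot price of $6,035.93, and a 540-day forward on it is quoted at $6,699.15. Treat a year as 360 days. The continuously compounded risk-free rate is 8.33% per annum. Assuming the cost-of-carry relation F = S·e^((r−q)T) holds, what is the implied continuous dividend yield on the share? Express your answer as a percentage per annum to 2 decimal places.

From F = S·e^((r−q)T): (r − q) = ln(F/S)/T
ln(6699.15/6035.93) = ln(1.109879) = 0.104251
(r − q) = 0.104251 / (540/360) = 0.069501
q = r − ln(F/S)/T = 0.0833 − 0.069501 = 0.013799
q = 1.38%

1.38%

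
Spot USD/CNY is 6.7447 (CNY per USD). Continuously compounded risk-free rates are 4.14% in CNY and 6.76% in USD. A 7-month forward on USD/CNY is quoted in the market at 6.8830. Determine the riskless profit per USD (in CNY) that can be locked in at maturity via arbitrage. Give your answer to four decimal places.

Fair forward: F* = S·e^(carry·T), with carry = (r_CNY − r_USD) = 0.0414 − 0.0676 = -0.0262
F* = 6.7447 · e^(-0.0262 × 7/12) = 6.7447 · e^-0.015283 = 6.7447 × 0.984833 = 6.6424
Market 6.8830 > fair 6.6424: forward overpriced → cash-and-carry (buy spot, short the forward).
At maturity, profit = |F_mkt − F*| = |6.8830 − 6.6424| = 0.2406 per USD (in CNY)

0.2406 per USD (in CNY)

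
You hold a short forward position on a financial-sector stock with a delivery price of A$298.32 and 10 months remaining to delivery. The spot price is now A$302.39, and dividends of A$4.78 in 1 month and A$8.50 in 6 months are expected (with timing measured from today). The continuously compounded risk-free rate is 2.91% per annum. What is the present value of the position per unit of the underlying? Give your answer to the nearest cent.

PV(remaining dividends) I = 4.78·e^(−0.0291·1/12) + 8.50·e^(−0.0291·6/12) = 13.1456
Current forward F = (S − I)·e^(rT) = (302.39 − 13.1456)·e^(0.0291·10/12) = 289.2444 × 1.024546 = 296.3442
Value (long) = (F − K)·e^(−rT) = (296.3442 − 298.32) × 0.976042 = -1.9285
Short position value = −(long value) = A$1.93

A$1.93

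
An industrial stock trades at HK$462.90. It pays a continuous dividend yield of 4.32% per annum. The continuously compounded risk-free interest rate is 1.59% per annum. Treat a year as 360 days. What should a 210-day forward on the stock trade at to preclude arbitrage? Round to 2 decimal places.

HK$455.59

F = S·e^((r − q)T) = 462.90 · e^((0.0159 − 0.0432) × 210/360)
= 462.90 · e^-0.015925 = 462.90 × 0.984201
F = HK$455.59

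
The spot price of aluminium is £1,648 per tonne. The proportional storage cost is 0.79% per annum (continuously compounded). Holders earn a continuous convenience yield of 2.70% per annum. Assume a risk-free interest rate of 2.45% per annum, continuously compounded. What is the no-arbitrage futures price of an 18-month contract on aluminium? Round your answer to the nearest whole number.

Net carry = r + u − y = 0.0245 + 0.0079 − 0.0270 = 0.0054
F = S·e^((r+u−y)T) = 1648 · e^(0.0054 × 18/12) = 1648 · e^0.008100
= 1648 × 1.008133 = £1,661 per tonne

£1,661 per tonne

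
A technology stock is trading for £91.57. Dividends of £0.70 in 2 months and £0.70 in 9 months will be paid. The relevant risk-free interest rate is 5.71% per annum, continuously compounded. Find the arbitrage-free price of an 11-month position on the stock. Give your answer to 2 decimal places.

PV(dividends) I = 0.70·e^(−0.0571·2/12) + 0.70·e^(−0.0571·9/12)
I = 0.6934 + 0.6707 = 1.3641
F = (S − I)·e^(rT) = (91.57 − 1.3641) · e^(0.0571·11/12)
= 90.2059 · e^0.052342 = 90.2059 × 1.053736 = £95.05

£95.05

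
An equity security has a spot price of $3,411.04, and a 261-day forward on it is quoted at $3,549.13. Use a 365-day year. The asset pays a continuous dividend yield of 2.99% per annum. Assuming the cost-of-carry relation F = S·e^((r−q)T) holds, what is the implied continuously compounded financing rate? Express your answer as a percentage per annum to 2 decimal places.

8.54%

From F = S·e^((r−q)T): (r − q) = ln(F/S)/T
ln(3549.13/3411.04) = ln(1.040483) = 0.039685
(r − q) = 0.039685 / (261/365) = 0.055498
r = ln(F/S)/T + q = 0.055498 + 0.0299 = 0.085398
r = 8.54%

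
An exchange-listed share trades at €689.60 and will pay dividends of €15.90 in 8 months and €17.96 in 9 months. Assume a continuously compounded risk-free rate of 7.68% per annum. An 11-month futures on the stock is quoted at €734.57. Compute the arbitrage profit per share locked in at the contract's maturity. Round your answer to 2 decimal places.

PV(dividends) I = 15.90·e^(−0.0768·8/12) + 17.96·e^(−0.0768·9/12) = 32.0611
Fair futures F* = (S − I)·e^(rT) = (689.60 − 32.0611)·e^0.070400 = 657.5389 × 1.072937 = 705.4978
Market €734.57 > fair 705.4978: forward overpriced → cash-and-carry (borrow at r, buy the stock and collect the dividends, short the forward).
Profit at T = |F_mkt − F*| = |734.57 − 705.4978| = €29.07 per share

€29.07 per share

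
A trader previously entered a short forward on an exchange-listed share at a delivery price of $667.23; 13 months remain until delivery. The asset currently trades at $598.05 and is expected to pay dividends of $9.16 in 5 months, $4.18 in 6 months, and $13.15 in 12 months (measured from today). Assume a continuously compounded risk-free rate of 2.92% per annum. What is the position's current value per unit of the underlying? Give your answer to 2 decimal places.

$74.34

PV(remaining dividends) I = 9.16·e^(−0.0292·5/12) + 4.18·e^(−0.0292·6/12) + 13.15·e^(−0.0292·12/12) = 25.9402
Current forward F = (S − I)·e^(rT) = (598.05 − 25.9402)·e^(0.0292·13/12) = 572.1098 × 1.032139 = 590.4968
Value (long) = (F − K)·e^(−rT) = (590.4968 − 667.23) × 0.968862 = -74.3439
Short position value = −(long value) = $74.34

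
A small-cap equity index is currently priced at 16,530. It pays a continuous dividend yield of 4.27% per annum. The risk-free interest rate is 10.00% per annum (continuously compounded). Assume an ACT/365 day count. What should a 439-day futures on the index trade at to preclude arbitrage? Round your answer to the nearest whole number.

17,709

F = S·e^((r − q)T) = 16530 · e^((0.1000 − 0.0427) × 439/365)
= 16530 · e^0.068917 = 16530 × 1.071347
F = 17,709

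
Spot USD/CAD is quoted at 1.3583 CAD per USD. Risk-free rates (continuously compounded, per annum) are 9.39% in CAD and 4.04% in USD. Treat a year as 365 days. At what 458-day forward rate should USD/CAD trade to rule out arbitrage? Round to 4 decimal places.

F = S·e^((r_CAD − r_USD)T) = 1.3583 · e^((0.0939 − 0.0404) × 458/365)
= 1.3583 · e^0.067132 = 1.3583 × 1.069437
F = 1.4526 CAD per USD

1.4526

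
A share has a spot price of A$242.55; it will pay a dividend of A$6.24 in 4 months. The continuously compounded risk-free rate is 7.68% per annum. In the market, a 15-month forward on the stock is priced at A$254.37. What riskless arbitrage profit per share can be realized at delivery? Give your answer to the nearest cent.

PV(dividends) I = 6.24·e^(−0.0768·4/12) = 6.0823
Fair forward F* = (S − I)·e^(rT) = (242.55 − 6.0823)·e^0.096000 = 236.4677 × 1.100759 = 260.2939
Market A$254.37 < fair 260.2939: forward underpriced → reverse cash-and-carry (short the stock, invest proceeds at r, pay the dividends, go long the forward).
Profit at T = |F_mkt − F*| = |254.37 − 260.2939| = A$5.92 per share

A$5.92 per share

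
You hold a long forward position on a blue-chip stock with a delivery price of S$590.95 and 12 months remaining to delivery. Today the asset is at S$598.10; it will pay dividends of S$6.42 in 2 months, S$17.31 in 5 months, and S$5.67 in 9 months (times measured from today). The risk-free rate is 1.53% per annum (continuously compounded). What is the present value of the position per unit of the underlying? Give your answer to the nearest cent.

-S$13.09

PV(remaining dividends) I = 6.42·e^(−0.0153·2/12) + 17.31·e^(−0.0153·5/12) + 5.67·e^(−0.0153·9/12) = 29.2090
Current forward F = (S − I)·e^(rT) = (598.10 − 29.2090)·e^(0.0153·12/12) = 568.8910 × 1.015418 = 577.6622
Value (long) = (F − K)·e^(−rT) = (577.6622 − 590.95) × 0.984816 = -13.0860
Value = -S$13.09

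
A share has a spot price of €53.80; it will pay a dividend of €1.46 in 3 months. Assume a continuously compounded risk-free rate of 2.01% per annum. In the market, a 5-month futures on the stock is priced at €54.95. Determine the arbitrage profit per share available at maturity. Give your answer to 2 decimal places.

€2.16 per share

PV(dividends) I = 1.46·e^(−0.0201·3/12) = 1.4527
Fair futures F* = (S − I)·e^(rT) = (53.80 − 1.4527)·e^0.008375 = 52.3473 × 1.008410 = 52.7875
Market €54.95 > fair 52.7875: forward overpriced → cash-and-carry (borrow at r, buy the stock and collect the dividends, short the forward).
Profit at T = |F_mkt − F*| = |54.95 − 52.7875| = €2.16 per share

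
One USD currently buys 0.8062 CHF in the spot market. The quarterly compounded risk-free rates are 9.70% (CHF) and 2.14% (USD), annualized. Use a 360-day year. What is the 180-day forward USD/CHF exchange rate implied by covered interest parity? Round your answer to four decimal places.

0.8368

By covered interest parity, F = S · (1+r_CHF/4)^(4T) / (1+r_USD/4)^(4T)
= 0.8062 × 1.049088 / 1.010729 = 0.8062 × 1.037952
F = 0.8368 CHF per USD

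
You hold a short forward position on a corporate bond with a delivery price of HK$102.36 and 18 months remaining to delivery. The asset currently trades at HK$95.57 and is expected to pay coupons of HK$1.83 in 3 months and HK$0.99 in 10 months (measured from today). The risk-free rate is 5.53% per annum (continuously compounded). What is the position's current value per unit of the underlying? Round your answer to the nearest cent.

HK$1.39

PV(remaining coupons) I = 1.83·e^(−0.0553·3/12) + 0.99·e^(−0.0553·10/12) = 2.7503
Current forward F = (S − I)·e^(rT) = (95.57 − 2.7503)·e^(0.0553·18/12) = 92.8197 × 1.086487 = 100.8474
Value (long) = (F − K)·e^(−rT) = (100.8474 − 102.36) × 0.920397 = -1.3922
Short position value = −(long value) = HK$1.39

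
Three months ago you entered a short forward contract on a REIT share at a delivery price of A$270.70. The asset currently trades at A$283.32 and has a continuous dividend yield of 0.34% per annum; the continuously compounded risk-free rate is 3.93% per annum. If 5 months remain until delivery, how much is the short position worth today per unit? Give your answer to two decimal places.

-A$16.62

Current fair forward for the remaining 5 months: F = S·e^((r − q)·T), (r − q) = 0.0393 − 0.0034 = 0.0359
F = 283.32 · e^(0.0359 × 5/12) = 283.32 × 1.015071 = 287.5899
Value of long forward = (F − K)·e^(−rT) = (287.5899 − 270.70) · e^(−0.0393·5/12)
= 16.8899 × 0.983758 = 16.62
Short position value = −(long value) = -A$16.62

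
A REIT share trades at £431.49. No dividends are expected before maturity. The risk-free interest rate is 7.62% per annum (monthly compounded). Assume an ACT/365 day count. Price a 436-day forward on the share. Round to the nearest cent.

F = S · (1+r/12)^(12T)
= 431.49 × 1.094978
F = £472.47

£472.47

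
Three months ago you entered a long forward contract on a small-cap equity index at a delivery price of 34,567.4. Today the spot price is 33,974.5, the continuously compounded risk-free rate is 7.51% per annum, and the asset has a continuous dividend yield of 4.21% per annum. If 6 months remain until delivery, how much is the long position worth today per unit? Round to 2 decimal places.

Current fair forward for the remaining 6 months: F = S·e^((r − q)·T), (r − q) = 0.0751 − 0.0421 = 0.0330
F = 33974.5 · e^(0.0330 × 6/12) = 33974.5 × 1.01663688 = 34539.7297
Value of long forward = (F − K)·e^(−rT) = (34539.7297 − 34567.4) · e^(−0.0751·6/12)
= -27.6703 × 0.96314626 = -26.65

-26.65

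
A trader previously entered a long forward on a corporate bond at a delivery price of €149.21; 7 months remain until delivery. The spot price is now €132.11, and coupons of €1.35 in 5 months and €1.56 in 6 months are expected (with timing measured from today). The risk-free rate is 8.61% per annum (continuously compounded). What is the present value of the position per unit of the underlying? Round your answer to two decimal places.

PV(remaining coupons) I = 1.35·e^(−0.0861·5/12) + 1.56·e^(−0.0861·6/12) = 2.7967
Current forward F = (S − I)·e^(rT) = (132.11 − 2.7967)·e^(0.0861·7/12) = 129.3133 × 1.051508 = 135.9740
Value (long) = (F − K)·e^(−rT) = (135.9740 − 149.21) × 0.951015 = -12.5876
Value = -€12.59

-€12.59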